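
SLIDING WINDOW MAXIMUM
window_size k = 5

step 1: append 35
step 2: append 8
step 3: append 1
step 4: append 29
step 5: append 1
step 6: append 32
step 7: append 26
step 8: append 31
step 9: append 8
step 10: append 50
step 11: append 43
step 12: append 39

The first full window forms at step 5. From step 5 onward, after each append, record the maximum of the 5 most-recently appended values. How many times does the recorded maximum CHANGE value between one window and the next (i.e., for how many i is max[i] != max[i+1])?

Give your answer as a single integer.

step 1: append 35 -> window=[35] (not full yet)
step 2: append 8 -> window=[35, 8] (not full yet)
step 3: append 1 -> window=[35, 8, 1] (not full yet)
step 4: append 29 -> window=[35, 8, 1, 29] (not full yet)
step 5: append 1 -> window=[35, 8, 1, 29, 1] -> max=35
step 6: append 32 -> window=[8, 1, 29, 1, 32] -> max=32
step 7: append 26 -> window=[1, 29, 1, 32, 26] -> max=32
step 8: append 31 -> window=[29, 1, 32, 26, 31] -> max=32
step 9: append 8 -> window=[1, 32, 26, 31, 8] -> max=32
step 10: append 50 -> window=[32, 26, 31, 8, 50] -> max=50
step 11: append 43 -> window=[26, 31, 8, 50, 43] -> max=50
step 12: append 39 -> window=[31, 8, 50, 43, 39] -> max=50
Recorded maximums: 35 32 32 32 32 50 50 50
Changes between consecutive maximums: 2

Answer: 2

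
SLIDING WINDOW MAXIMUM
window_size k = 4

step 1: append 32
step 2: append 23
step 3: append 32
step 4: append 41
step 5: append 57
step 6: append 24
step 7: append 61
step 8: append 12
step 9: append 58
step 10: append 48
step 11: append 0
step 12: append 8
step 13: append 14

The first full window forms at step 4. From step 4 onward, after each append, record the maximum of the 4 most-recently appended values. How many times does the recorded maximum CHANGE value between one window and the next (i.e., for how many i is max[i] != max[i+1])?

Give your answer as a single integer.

Answer: 4

Derivation:
step 1: append 32 -> window=[32] (not full yet)
step 2: append 23 -> window=[32, 23] (not full yet)
step 3: append 32 -> window=[32, 23, 32] (not full yet)
step 4: append 41 -> window=[32, 23, 32, 41] -> max=41
step 5: append 57 -> window=[23, 32, 41, 57] -> max=57
step 6: append 24 -> window=[32, 41, 57, 24] -> max=57
step 7: append 61 -> window=[41, 57, 24, 61] -> max=61
step 8: append 12 -> window=[57, 24, 61, 12] -> max=61
step 9: append 58 -> window=[24, 61, 12, 58] -> max=61
step 10: append 48 -> window=[61, 12, 58, 48] -> max=61
step 11: append 0 -> window=[12, 58, 48, 0] -> max=58
step 12: append 8 -> window=[58, 48, 0, 8] -> max=58
step 13: append 14 -> window=[48, 0, 8, 14] -> max=48
Recorded maximums: 41 57 57 61 61 61 61 58 58 48
Changes between consecutive maximums: 4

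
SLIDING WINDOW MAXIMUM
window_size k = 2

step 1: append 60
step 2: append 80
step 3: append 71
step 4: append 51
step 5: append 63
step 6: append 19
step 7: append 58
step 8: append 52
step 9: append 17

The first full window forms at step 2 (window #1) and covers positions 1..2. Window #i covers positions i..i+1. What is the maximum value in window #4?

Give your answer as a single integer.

Answer: 63

Derivation:
step 1: append 60 -> window=[60] (not full yet)
step 2: append 80 -> window=[60, 80] -> max=80
step 3: append 71 -> window=[80, 71] -> max=80
step 4: append 51 -> window=[71, 51] -> max=71
step 5: append 63 -> window=[51, 63] -> max=63
Window #4 max = 63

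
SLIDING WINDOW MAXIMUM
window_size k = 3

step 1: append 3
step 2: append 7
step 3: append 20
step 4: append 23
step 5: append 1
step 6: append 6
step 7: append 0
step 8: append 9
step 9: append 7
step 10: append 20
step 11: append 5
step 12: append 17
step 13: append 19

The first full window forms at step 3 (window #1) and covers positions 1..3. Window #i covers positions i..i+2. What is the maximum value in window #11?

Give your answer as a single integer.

Answer: 19

Derivation:
step 1: append 3 -> window=[3] (not full yet)
step 2: append 7 -> window=[3, 7] (not full yet)
step 3: append 20 -> window=[3, 7, 20] -> max=20
step 4: append 23 -> window=[7, 20, 23] -> max=23
step 5: append 1 -> window=[20, 23, 1] -> max=23
step 6: append 6 -> window=[23, 1, 6] -> max=23
step 7: append 0 -> window=[1, 6, 0] -> max=6
step 8: append 9 -> window=[6, 0, 9] -> max=9
step 9: append 7 -> window=[0, 9, 7] -> max=9
step 10: append 20 -> window=[9, 7, 20] -> max=20
step 11: append 5 -> window=[7, 20, 5] -> max=20
step 12: append 17 -> window=[20, 5, 17] -> max=20
step 13: append 19 -> window=[5, 17, 19] -> max=19
Window #11 max = 19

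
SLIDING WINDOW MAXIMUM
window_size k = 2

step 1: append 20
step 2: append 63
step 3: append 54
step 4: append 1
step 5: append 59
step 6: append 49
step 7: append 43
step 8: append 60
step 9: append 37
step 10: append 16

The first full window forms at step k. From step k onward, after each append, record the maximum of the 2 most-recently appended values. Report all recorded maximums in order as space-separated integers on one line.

Answer: 63 63 54 59 59 49 60 60 37

Derivation:
step 1: append 20 -> window=[20] (not full yet)
step 2: append 63 -> window=[20, 63] -> max=63
step 3: append 54 -> window=[63, 54] -> max=63
step 4: append 1 -> window=[54, 1] -> max=54
step 5: append 59 -> window=[1, 59] -> max=59
step 6: append 49 -> window=[59, 49] -> max=59
step 7: append 43 -> window=[49, 43] -> max=49
step 8: append 60 -> window=[43, 60] -> max=60
step 9: append 37 -> window=[60, 37] -> max=60
step 10: append 16 -> window=[37, 16] -> max=37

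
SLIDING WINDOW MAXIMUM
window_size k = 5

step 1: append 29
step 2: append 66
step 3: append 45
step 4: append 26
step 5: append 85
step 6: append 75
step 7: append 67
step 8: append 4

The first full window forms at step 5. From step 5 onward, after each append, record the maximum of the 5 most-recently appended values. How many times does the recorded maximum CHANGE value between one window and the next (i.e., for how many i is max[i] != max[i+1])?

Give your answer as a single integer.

Answer: 0

Derivation:
step 1: append 29 -> window=[29] (not full yet)
step 2: append 66 -> window=[29, 66] (not full yet)
step 3: append 45 -> window=[29, 66, 45] (not full yet)
step 4: append 26 -> window=[29, 66, 45, 26] (not full yet)
step 5: append 85 -> window=[29, 66, 45, 26, 85] -> max=85
step 6: append 75 -> window=[66, 45, 26, 85, 75] -> max=85
step 7: append 67 -> window=[45, 26, 85, 75, 67] -> max=85
step 8: append 4 -> window=[26, 85, 75, 67, 4] -> max=85
Recorded maximums: 85 85 85 85
Changes between consecutive maximums: 0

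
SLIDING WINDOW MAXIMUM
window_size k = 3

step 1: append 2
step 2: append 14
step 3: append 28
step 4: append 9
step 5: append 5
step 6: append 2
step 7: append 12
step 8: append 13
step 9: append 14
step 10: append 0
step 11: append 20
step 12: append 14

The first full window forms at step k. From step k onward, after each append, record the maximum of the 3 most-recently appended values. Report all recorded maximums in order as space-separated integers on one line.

Answer: 28 28 28 9 12 13 14 14 20 20

Derivation:
step 1: append 2 -> window=[2] (not full yet)
step 2: append 14 -> window=[2, 14] (not full yet)
step 3: append 28 -> window=[2, 14, 28] -> max=28
step 4: append 9 -> window=[14, 28, 9] -> max=28
step 5: append 5 -> window=[28, 9, 5] -> max=28
step 6: append 2 -> window=[9, 5, 2] -> max=9
step 7: append 12 -> window=[5, 2, 12] -> max=12
step 8: append 13 -> window=[2, 12, 13] -> max=13
step 9: append 14 -> window=[12, 13, 14] -> max=14
step 10: append 0 -> window=[13, 14, 0] -> max=14
step 11: append 20 -> window=[14, 0, 20] -> max=20
step 12: append 14 -> window=[0, 20, 14] -> max=20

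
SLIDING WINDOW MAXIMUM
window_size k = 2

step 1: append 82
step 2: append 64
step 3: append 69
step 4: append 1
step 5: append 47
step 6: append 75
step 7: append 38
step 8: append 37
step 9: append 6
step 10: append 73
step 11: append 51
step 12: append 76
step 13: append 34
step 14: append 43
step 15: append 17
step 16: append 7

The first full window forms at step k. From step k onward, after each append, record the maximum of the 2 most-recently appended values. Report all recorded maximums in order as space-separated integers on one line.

Answer: 82 69 69 47 75 75 38 37 73 73 76 76 43 43 17

Derivation:
step 1: append 82 -> window=[82] (not full yet)
step 2: append 64 -> window=[82, 64] -> max=82
step 3: append 69 -> window=[64, 69] -> max=69
step 4: append 1 -> window=[69, 1] -> max=69
step 5: append 47 -> window=[1, 47] -> max=47
step 6: append 75 -> window=[47, 75] -> max=75
step 7: append 38 -> window=[75, 38] -> max=75
step 8: append 37 -> window=[38, 37] -> max=38
step 9: append 6 -> window=[37, 6] -> max=37
step 10: append 73 -> window=[6, 73] -> max=73
step 11: append 51 -> window=[73, 51] -> max=73
step 12: append 76 -> window=[51, 76] -> max=76
step 13: append 34 -> window=[76, 34] -> max=76
step 14: append 43 -> window=[34, 43] -> max=43
step 15: append 17 -> window=[43, 17] -> max=43
step 16: append 7 -> window=[17, 7] -> max=17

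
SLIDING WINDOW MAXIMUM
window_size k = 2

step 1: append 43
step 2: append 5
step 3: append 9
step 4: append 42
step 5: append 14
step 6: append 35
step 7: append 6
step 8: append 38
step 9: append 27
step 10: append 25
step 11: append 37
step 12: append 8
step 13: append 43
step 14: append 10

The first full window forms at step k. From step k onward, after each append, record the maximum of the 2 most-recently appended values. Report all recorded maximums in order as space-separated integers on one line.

Answer: 43 9 42 42 35 35 38 38 27 37 37 43 43

Derivation:
step 1: append 43 -> window=[43] (not full yet)
step 2: append 5 -> window=[43, 5] -> max=43
step 3: append 9 -> window=[5, 9] -> max=9
step 4: append 42 -> window=[9, 42] -> max=42
step 5: append 14 -> window=[42, 14] -> max=42
step 6: append 35 -> window=[14, 35] -> max=35
step 7: append 6 -> window=[35, 6] -> max=35
step 8: append 38 -> window=[6, 38] -> max=38
step 9: append 27 -> window=[38, 27] -> max=38
step 10: append 25 -> window=[27, 25] -> max=27
step 11: append 37 -> window=[25, 37] -> max=37
step 12: append 8 -> window=[37, 8] -> max=37
step 13: append 43 -> window=[8, 43] -> max=43
step 14: append 10 -> window=[43, 10] -> max=43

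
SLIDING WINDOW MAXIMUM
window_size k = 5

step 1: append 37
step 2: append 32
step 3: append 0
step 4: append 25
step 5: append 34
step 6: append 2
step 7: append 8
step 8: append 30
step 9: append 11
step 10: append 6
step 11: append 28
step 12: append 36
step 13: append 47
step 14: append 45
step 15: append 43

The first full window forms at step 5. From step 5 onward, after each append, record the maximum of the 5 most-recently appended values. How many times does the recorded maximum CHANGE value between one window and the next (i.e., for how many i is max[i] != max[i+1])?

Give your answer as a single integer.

step 1: append 37 -> window=[37] (not full yet)
step 2: append 32 -> window=[37, 32] (not full yet)
step 3: append 0 -> window=[37, 32, 0] (not full yet)
step 4: append 25 -> window=[37, 32, 0, 25] (not full yet)
step 5: append 34 -> window=[37, 32, 0, 25, 34] -> max=37
step 6: append 2 -> window=[32, 0, 25, 34, 2] -> max=34
step 7: append 8 -> window=[0, 25, 34, 2, 8] -> max=34
step 8: append 30 -> window=[25, 34, 2, 8, 30] -> max=34
step 9: append 11 -> window=[34, 2, 8, 30, 11] -> max=34
step 10: append 6 -> window=[2, 8, 30, 11, 6] -> max=30
step 11: append 28 -> window=[8, 30, 11, 6, 28] -> max=30
step 12: append 36 -> window=[30, 11, 6, 28, 36] -> max=36
step 13: append 47 -> window=[11, 6, 28, 36, 47] -> max=47
step 14: append 45 -> window=[6, 28, 36, 47, 45] -> max=47
step 15: append 43 -> window=[28, 36, 47, 45, 43] -> max=47
Recorded maximums: 37 34 34 34 34 30 30 36 47 47 47
Changes between consecutive maximums: 4

Answer: 4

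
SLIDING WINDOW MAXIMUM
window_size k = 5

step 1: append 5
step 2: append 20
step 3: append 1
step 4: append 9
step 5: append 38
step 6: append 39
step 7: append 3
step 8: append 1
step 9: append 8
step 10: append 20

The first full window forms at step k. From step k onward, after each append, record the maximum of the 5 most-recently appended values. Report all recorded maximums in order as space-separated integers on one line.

step 1: append 5 -> window=[5] (not full yet)
step 2: append 20 -> window=[5, 20] (not full yet)
step 3: append 1 -> window=[5, 20, 1] (not full yet)
step 4: append 9 -> window=[5, 20, 1, 9] (not full yet)
step 5: append 38 -> window=[5, 20, 1, 9, 38] -> max=38
step 6: append 39 -> window=[20, 1, 9, 38, 39] -> max=39
step 7: append 3 -> window=[1, 9, 38, 39, 3] -> max=39
step 8: append 1 -> window=[9, 38, 39, 3, 1] -> max=39
step 9: append 8 -> window=[38, 39, 3, 1, 8] -> max=39
step 10: append 20 -> window=[39, 3, 1, 8, 20] -> max=39

Answer: 38 39 39 39 39 39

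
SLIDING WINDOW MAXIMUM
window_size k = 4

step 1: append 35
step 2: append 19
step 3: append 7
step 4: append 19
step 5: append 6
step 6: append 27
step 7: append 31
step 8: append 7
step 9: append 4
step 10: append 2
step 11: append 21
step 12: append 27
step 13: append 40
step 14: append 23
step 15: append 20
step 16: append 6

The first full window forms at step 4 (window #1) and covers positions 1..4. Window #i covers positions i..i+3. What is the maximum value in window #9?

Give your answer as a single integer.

step 1: append 35 -> window=[35] (not full yet)
step 2: append 19 -> window=[35, 19] (not full yet)
step 3: append 7 -> window=[35, 19, 7] (not full yet)
step 4: append 19 -> window=[35, 19, 7, 19] -> max=35
step 5: append 6 -> window=[19, 7, 19, 6] -> max=19
step 6: append 27 -> window=[7, 19, 6, 27] -> max=27
step 7: append 31 -> window=[19, 6, 27, 31] -> max=31
step 8: append 7 -> window=[6, 27, 31, 7] -> max=31
step 9: append 4 -> window=[27, 31, 7, 4] -> max=31
step 10: append 2 -> window=[31, 7, 4, 2] -> max=31
step 11: append 21 -> window=[7, 4, 2, 21] -> max=21
step 12: append 27 -> window=[4, 2, 21, 27] -> max=27
Window #9 max = 27

Answer: 27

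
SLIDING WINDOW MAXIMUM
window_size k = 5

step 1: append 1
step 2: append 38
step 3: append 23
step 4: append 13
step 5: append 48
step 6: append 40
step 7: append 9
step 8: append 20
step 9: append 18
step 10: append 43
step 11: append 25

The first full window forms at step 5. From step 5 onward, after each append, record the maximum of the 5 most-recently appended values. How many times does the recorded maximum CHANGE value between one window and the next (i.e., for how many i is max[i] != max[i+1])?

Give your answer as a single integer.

Answer: 1

Derivation:
step 1: append 1 -> window=[1] (not full yet)
step 2: append 38 -> window=[1, 38] (not full yet)
step 3: append 23 -> window=[1, 38, 23] (not full yet)
step 4: append 13 -> window=[1, 38, 23, 13] (not full yet)
step 5: append 48 -> window=[1, 38, 23, 13, 48] -> max=48
step 6: append 40 -> window=[38, 23, 13, 48, 40] -> max=48
step 7: append 9 -> window=[23, 13, 48, 40, 9] -> max=48
step 8: append 20 -> window=[13, 48, 40, 9, 20] -> max=48
step 9: append 18 -> window=[48, 40, 9, 20, 18] -> max=48
step 10: append 43 -> window=[40, 9, 20, 18, 43] -> max=43
step 11: append 25 -> window=[9, 20, 18, 43, 25] -> max=43
Recorded maximums: 48 48 48 48 48 43 43
Changes between consecutive maximums: 1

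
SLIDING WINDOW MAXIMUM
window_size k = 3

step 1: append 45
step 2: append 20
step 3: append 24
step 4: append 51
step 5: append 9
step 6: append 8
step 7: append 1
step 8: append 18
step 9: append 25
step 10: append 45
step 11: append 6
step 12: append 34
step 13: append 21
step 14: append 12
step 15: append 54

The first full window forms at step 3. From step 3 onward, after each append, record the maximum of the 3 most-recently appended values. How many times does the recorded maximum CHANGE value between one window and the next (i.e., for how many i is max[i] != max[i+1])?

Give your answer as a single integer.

Answer: 7

Derivation:
step 1: append 45 -> window=[45] (not full yet)
step 2: append 20 -> window=[45, 20] (not full yet)
step 3: append 24 -> window=[45, 20, 24] -> max=45
step 4: append 51 -> window=[20, 24, 51] -> max=51
step 5: append 9 -> window=[24, 51, 9] -> max=51
step 6: append 8 -> window=[51, 9, 8] -> max=51
step 7: append 1 -> window=[9, 8, 1] -> max=9
step 8: append 18 -> window=[8, 1, 18] -> max=18
step 9: append 25 -> window=[1, 18, 25] -> max=25
step 10: append 45 -> window=[18, 25, 45] -> max=45
step 11: append 6 -> window=[25, 45, 6] -> max=45
step 12: append 34 -> window=[45, 6, 34] -> max=45
step 13: append 21 -> window=[6, 34, 21] -> max=34
step 14: append 12 -> window=[34, 21, 12] -> max=34
step 15: append 54 -> window=[21, 12, 54] -> max=54
Recorded maximums: 45 51 51 51 9 18 25 45 45 45 34 34 54
Changes between consecutive maximums: 7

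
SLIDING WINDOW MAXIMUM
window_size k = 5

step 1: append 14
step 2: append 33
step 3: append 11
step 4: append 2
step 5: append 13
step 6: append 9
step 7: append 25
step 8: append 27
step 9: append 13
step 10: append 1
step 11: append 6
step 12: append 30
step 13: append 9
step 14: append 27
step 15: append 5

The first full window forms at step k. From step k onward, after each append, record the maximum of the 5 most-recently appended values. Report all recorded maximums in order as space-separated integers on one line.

Answer: 33 33 25 27 27 27 27 30 30 30 30

Derivation:
step 1: append 14 -> window=[14] (not full yet)
step 2: append 33 -> window=[14, 33] (not full yet)
step 3: append 11 -> window=[14, 33, 11] (not full yet)
step 4: append 2 -> window=[14, 33, 11, 2] (not full yet)
step 5: append 13 -> window=[14, 33, 11, 2, 13] -> max=33
step 6: append 9 -> window=[33, 11, 2, 13, 9] -> max=33
step 7: append 25 -> window=[11, 2, 13, 9, 25] -> max=25
step 8: append 27 -> window=[2, 13, 9, 25, 27] -> max=27
step 9: append 13 -> window=[13, 9, 25, 27, 13] -> max=27
step 10: append 1 -> window=[9, 25, 27, 13, 1] -> max=27
step 11: append 6 -> window=[25, 27, 13, 1, 6] -> max=27
step 12: append 30 -> window=[27, 13, 1, 6, 30] -> max=30
step 13: append 9 -> window=[13, 1, 6, 30, 9] -> max=30
step 14: append 27 -> window=[1, 6, 30, 9, 27] -> max=30
step 15: append 5 -> window=[6, 30, 9, 27, 5] -> max=30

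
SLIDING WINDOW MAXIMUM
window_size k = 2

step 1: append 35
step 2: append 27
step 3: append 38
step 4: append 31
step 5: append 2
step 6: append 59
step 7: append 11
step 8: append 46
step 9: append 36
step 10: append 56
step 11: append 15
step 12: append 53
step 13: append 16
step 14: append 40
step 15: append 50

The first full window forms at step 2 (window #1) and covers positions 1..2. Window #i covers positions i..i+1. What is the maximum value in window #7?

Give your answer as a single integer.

step 1: append 35 -> window=[35] (not full yet)
step 2: append 27 -> window=[35, 27] -> max=35
step 3: append 38 -> window=[27, 38] -> max=38
step 4: append 31 -> window=[38, 31] -> max=38
step 5: append 2 -> window=[31, 2] -> max=31
step 6: append 59 -> window=[2, 59] -> max=59
step 7: append 11 -> window=[59, 11] -> max=59
step 8: append 46 -> window=[11, 46] -> max=46
Window #7 max = 46

Answer: 46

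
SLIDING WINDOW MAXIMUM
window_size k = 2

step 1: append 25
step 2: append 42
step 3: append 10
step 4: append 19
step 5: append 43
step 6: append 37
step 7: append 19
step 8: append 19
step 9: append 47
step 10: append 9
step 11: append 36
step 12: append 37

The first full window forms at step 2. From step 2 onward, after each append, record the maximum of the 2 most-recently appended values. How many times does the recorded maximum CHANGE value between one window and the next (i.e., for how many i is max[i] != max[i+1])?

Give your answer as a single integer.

Answer: 7

Derivation:
step 1: append 25 -> window=[25] (not full yet)
step 2: append 42 -> window=[25, 42] -> max=42
step 3: append 10 -> window=[42, 10] -> max=42
step 4: append 19 -> window=[10, 19] -> max=19
step 5: append 43 -> window=[19, 43] -> max=43
step 6: append 37 -> window=[43, 37] -> max=43
step 7: append 19 -> window=[37, 19] -> max=37
step 8: append 19 -> window=[19, 19] -> max=19
step 9: append 47 -> window=[19, 47] -> max=47
step 10: append 9 -> window=[47, 9] -> max=47
step 11: append 36 -> window=[9, 36] -> max=36
step 12: append 37 -> window=[36, 37] -> max=37
Recorded maximums: 42 42 19 43 43 37 19 47 47 36 37
Changes between consecutive maximums: 7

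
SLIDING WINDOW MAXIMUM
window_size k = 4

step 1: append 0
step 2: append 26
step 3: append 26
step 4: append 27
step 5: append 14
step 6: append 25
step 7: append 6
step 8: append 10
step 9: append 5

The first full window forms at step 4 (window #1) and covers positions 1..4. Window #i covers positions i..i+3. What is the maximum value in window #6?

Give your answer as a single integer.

Answer: 25

Derivation:
step 1: append 0 -> window=[0] (not full yet)
step 2: append 26 -> window=[0, 26] (not full yet)
step 3: append 26 -> window=[0, 26, 26] (not full yet)
step 4: append 27 -> window=[0, 26, 26, 27] -> max=27
step 5: append 14 -> window=[26, 26, 27, 14] -> max=27
step 6: append 25 -> window=[26, 27, 14, 25] -> max=27
step 7: append 6 -> window=[27, 14, 25, 6] -> max=27
step 8: append 10 -> window=[14, 25, 6, 10] -> max=25
step 9: append 5 -> window=[25, 6, 10, 5] -> max=25
Window #6 max = 25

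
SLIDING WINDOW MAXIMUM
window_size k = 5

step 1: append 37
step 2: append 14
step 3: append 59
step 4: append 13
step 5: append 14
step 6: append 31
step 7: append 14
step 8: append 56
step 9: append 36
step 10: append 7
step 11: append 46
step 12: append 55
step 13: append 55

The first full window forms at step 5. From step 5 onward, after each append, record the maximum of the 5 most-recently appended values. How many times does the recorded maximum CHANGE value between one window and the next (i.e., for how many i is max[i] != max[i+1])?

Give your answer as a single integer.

Answer: 2

Derivation:
step 1: append 37 -> window=[37] (not full yet)
step 2: append 14 -> window=[37, 14] (not full yet)
step 3: append 59 -> window=[37, 14, 59] (not full yet)
step 4: append 13 -> window=[37, 14, 59, 13] (not full yet)
step 5: append 14 -> window=[37, 14, 59, 13, 14] -> max=59
step 6: append 31 -> window=[14, 59, 13, 14, 31] -> max=59
step 7: append 14 -> window=[59, 13, 14, 31, 14] -> max=59
step 8: append 56 -> window=[13, 14, 31, 14, 56] -> max=56
step 9: append 36 -> window=[14, 31, 14, 56, 36] -> max=56
step 10: append 7 -> window=[31, 14, 56, 36, 7] -> max=56
step 11: append 46 -> window=[14, 56, 36, 7, 46] -> max=56
step 12: append 55 -> window=[56, 36, 7, 46, 55] -> max=56
step 13: append 55 -> window=[36, 7, 46, 55, 55] -> max=55
Recorded maximums: 59 59 59 56 56 56 56 56 55
Changes between consecutive maximums: 2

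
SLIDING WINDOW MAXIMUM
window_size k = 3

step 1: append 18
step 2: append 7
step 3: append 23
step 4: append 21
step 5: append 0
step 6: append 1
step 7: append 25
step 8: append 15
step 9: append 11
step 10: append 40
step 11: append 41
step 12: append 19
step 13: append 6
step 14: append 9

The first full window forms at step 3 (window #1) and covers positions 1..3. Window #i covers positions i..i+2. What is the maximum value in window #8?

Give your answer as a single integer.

Answer: 40

Derivation:
step 1: append 18 -> window=[18] (not full yet)
step 2: append 7 -> window=[18, 7] (not full yet)
step 3: append 23 -> window=[18, 7, 23] -> max=23
step 4: append 21 -> window=[7, 23, 21] -> max=23
step 5: append 0 -> window=[23, 21, 0] -> max=23
step 6: append 1 -> window=[21, 0, 1] -> max=21
step 7: append 25 -> window=[0, 1, 25] -> max=25
step 8: append 15 -> window=[1, 25, 15] -> max=25
step 9: append 11 -> window=[25, 15, 11] -> max=25
step 10: append 40 -> window=[15, 11, 40] -> max=40
Window #8 max = 40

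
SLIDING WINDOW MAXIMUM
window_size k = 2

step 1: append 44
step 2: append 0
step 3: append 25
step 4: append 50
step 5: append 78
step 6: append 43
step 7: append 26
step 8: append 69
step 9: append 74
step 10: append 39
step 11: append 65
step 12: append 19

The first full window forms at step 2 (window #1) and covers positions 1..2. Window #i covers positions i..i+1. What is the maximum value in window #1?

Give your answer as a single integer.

step 1: append 44 -> window=[44] (not full yet)
step 2: append 0 -> window=[44, 0] -> max=44
Window #1 max = 44

Answer: 44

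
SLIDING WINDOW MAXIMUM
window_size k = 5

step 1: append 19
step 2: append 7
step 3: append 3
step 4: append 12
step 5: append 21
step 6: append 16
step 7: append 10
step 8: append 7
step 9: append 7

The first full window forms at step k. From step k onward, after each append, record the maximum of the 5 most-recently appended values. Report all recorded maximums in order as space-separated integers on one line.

step 1: append 19 -> window=[19] (not full yet)
step 2: append 7 -> window=[19, 7] (not full yet)
step 3: append 3 -> window=[19, 7, 3] (not full yet)
step 4: append 12 -> window=[19, 7, 3, 12] (not full yet)
step 5: append 21 -> window=[19, 7, 3, 12, 21] -> max=21
step 6: append 16 -> window=[7, 3, 12, 21, 16] -> max=21
step 7: append 10 -> window=[3, 12, 21, 16, 10] -> max=21
step 8: append 7 -> window=[12, 21, 16, 10, 7] -> max=21
step 9: append 7 -> window=[21, 16, 10, 7, 7] -> max=21

Answer: 21 21 21 21 21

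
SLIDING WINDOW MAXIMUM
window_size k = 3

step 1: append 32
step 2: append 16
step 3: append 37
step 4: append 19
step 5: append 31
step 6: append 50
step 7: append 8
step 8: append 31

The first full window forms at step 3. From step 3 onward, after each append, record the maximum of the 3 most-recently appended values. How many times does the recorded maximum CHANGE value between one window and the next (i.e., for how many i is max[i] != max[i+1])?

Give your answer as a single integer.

step 1: append 32 -> window=[32] (not full yet)
step 2: append 16 -> window=[32, 16] (not full yet)
step 3: append 37 -> window=[32, 16, 37] -> max=37
step 4: append 19 -> window=[16, 37, 19] -> max=37
step 5: append 31 -> window=[37, 19, 31] -> max=37
step 6: append 50 -> window=[19, 31, 50] -> max=50
step 7: append 8 -> window=[31, 50, 8] -> max=50
step 8: append 31 -> window=[50, 8, 31] -> max=50
Recorded maximums: 37 37 37 50 50 50
Changes between consecutive maximums: 1

Answer: 1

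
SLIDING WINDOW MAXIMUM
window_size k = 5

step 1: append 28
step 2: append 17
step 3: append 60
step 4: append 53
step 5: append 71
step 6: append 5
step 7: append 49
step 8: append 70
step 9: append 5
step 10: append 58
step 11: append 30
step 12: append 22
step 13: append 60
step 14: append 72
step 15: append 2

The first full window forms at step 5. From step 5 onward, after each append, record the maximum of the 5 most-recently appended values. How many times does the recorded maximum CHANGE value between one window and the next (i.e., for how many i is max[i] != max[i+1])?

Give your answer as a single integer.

step 1: append 28 -> window=[28] (not full yet)
step 2: append 17 -> window=[28, 17] (not full yet)
step 3: append 60 -> window=[28, 17, 60] (not full yet)
step 4: append 53 -> window=[28, 17, 60, 53] (not full yet)
step 5: append 71 -> window=[28, 17, 60, 53, 71] -> max=71
step 6: append 5 -> window=[17, 60, 53, 71, 5] -> max=71
step 7: append 49 -> window=[60, 53, 71, 5, 49] -> max=71
step 8: append 70 -> window=[53, 71, 5, 49, 70] -> max=71
step 9: append 5 -> window=[71, 5, 49, 70, 5] -> max=71
step 10: append 58 -> window=[5, 49, 70, 5, 58] -> max=70
step 11: append 30 -> window=[49, 70, 5, 58, 30] -> max=70
step 12: append 22 -> window=[70, 5, 58, 30, 22] -> max=70
step 13: append 60 -> window=[5, 58, 30, 22, 60] -> max=60
step 14: append 72 -> window=[58, 30, 22, 60, 72] -> max=72
step 15: append 2 -> window=[30, 22, 60, 72, 2] -> max=72
Recorded maximums: 71 71 71 71 71 70 70 70 60 72 72
Changes between consecutive maximums: 3

Answer: 3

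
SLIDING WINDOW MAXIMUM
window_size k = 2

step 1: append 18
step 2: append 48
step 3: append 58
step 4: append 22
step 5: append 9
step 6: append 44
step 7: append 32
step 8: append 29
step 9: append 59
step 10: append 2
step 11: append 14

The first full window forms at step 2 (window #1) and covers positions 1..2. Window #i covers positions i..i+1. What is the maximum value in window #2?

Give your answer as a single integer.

Answer: 58

Derivation:
step 1: append 18 -> window=[18] (not full yet)
step 2: append 48 -> window=[18, 48] -> max=48
step 3: append 58 -> window=[48, 58] -> max=58
Window #2 max = 58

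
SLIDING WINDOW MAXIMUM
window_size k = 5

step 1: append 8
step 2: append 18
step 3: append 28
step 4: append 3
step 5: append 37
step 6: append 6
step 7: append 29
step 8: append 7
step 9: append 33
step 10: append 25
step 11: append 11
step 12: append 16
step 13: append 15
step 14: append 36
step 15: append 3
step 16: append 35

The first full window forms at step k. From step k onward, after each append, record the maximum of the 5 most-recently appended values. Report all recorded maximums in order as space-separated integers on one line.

Answer: 37 37 37 37 37 33 33 33 33 36 36 36

Derivation:
step 1: append 8 -> window=[8] (not full yet)
step 2: append 18 -> window=[8, 18] (not full yet)
step 3: append 28 -> window=[8, 18, 28] (not full yet)
step 4: append 3 -> window=[8, 18, 28, 3] (not full yet)
step 5: append 37 -> window=[8, 18, 28, 3, 37] -> max=37
step 6: append 6 -> window=[18, 28, 3, 37, 6] -> max=37
step 7: append 29 -> window=[28, 3, 37, 6, 29] -> max=37
step 8: append 7 -> window=[3, 37, 6, 29, 7] -> max=37
step 9: append 33 -> window=[37, 6, 29, 7, 33] -> max=37
step 10: append 25 -> window=[6, 29, 7, 33, 25] -> max=33
step 11: append 11 -> window=[29, 7, 33, 25, 11] -> max=33
step 12: append 16 -> window=[7, 33, 25, 11, 16] -> max=33
step 13: append 15 -> window=[33, 25, 11, 16, 15] -> max=33
step 14: append 36 -> window=[25, 11, 16, 15, 36] -> max=36
step 15: append 3 -> window=[11, 16, 15, 36, 3] -> max=36
step 16: append 35 -> window=[16, 15, 36, 3, 35] -> max=36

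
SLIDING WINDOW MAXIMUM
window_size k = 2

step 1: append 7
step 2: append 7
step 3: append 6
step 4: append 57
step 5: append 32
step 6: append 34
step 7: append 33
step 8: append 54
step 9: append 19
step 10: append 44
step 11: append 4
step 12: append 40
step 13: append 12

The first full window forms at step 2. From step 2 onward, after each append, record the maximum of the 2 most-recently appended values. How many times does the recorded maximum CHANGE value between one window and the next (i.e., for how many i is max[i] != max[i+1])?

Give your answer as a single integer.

step 1: append 7 -> window=[7] (not full yet)
step 2: append 7 -> window=[7, 7] -> max=7
step 3: append 6 -> window=[7, 6] -> max=7
step 4: append 57 -> window=[6, 57] -> max=57
step 5: append 32 -> window=[57, 32] -> max=57
step 6: append 34 -> window=[32, 34] -> max=34
step 7: append 33 -> window=[34, 33] -> max=34
step 8: append 54 -> window=[33, 54] -> max=54
step 9: append 19 -> window=[54, 19] -> max=54
step 10: append 44 -> window=[19, 44] -> max=44
step 11: append 4 -> window=[44, 4] -> max=44
step 12: append 40 -> window=[4, 40] -> max=40
step 13: append 12 -> window=[40, 12] -> max=40
Recorded maximums: 7 7 57 57 34 34 54 54 44 44 40 40
Changes between consecutive maximums: 5

Answer: 5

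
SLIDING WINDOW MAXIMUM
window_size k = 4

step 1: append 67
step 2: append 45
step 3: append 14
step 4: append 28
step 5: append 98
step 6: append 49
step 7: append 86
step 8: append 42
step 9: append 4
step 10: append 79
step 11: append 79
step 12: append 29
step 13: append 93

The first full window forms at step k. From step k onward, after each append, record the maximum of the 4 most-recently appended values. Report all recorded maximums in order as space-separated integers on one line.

step 1: append 67 -> window=[67] (not full yet)
step 2: append 45 -> window=[67, 45] (not full yet)
step 3: append 14 -> window=[67, 45, 14] (not full yet)
step 4: append 28 -> window=[67, 45, 14, 28] -> max=67
step 5: append 98 -> window=[45, 14, 28, 98] -> max=98
step 6: append 49 -> window=[14, 28, 98, 49] -> max=98
step 7: append 86 -> window=[28, 98, 49, 86] -> max=98
step 8: append 42 -> window=[98, 49, 86, 42] -> max=98
step 9: append 4 -> window=[49, 86, 42, 4] -> max=86
step 10: append 79 -> window=[86, 42, 4, 79] -> max=86
step 11: append 79 -> window=[42, 4, 79, 79] -> max=79
step 12: append 29 -> window=[4, 79, 79, 29] -> max=79
step 13: append 93 -> window=[79, 79, 29, 93] -> max=93

Answer: 67 98 98 98 98 86 86 79 79 93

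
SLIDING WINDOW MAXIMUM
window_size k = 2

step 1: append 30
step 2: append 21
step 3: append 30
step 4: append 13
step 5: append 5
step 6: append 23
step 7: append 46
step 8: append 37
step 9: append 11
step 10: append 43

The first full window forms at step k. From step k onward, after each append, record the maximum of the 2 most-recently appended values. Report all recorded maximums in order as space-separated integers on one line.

Answer: 30 30 30 13 23 46 46 37 43

Derivation:
step 1: append 30 -> window=[30] (not full yet)
step 2: append 21 -> window=[30, 21] -> max=30
step 3: append 30 -> window=[21, 30] -> max=30
step 4: append 13 -> window=[30, 13] -> max=30
step 5: append 5 -> window=[13, 5] -> max=13
step 6: append 23 -> window=[5, 23] -> max=23
step 7: append 46 -> window=[23, 46] -> max=46
step 8: append 37 -> window=[46, 37] -> max=46
step 9: append 11 -> window=[37, 11] -> max=37
step 10: append 43 -> window=[11, 43] -> max=43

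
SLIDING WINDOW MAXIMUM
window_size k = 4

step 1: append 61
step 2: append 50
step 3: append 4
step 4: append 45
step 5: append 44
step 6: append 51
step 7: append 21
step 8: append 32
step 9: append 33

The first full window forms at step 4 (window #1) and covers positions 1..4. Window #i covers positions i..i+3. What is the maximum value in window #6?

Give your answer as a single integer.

Answer: 51

Derivation:
step 1: append 61 -> window=[61] (not full yet)
step 2: append 50 -> window=[61, 50] (not full yet)
step 3: append 4 -> window=[61, 50, 4] (not full yet)
step 4: append 45 -> window=[61, 50, 4, 45] -> max=61
step 5: append 44 -> window=[50, 4, 45, 44] -> max=50
step 6: append 51 -> window=[4, 45, 44, 51] -> max=51
step 7: append 21 -> window=[45, 44, 51, 21] -> max=51
step 8: append 32 -> window=[44, 51, 21, 32] -> max=51
step 9: append 33 -> window=[51, 21, 32, 33] -> max=51
Window #6 max = 51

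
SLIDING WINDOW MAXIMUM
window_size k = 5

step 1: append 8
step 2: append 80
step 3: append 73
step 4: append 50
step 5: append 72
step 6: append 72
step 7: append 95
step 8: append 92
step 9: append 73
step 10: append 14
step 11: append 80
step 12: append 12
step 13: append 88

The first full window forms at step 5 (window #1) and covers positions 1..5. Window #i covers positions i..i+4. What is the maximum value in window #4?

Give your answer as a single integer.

Answer: 95

Derivation:
step 1: append 8 -> window=[8] (not full yet)
step 2: append 80 -> window=[8, 80] (not full yet)
step 3: append 73 -> window=[8, 80, 73] (not full yet)
step 4: append 50 -> window=[8, 80, 73, 50] (not full yet)
step 5: append 72 -> window=[8, 80, 73, 50, 72] -> max=80
step 6: append 72 -> window=[80, 73, 50, 72, 72] -> max=80
step 7: append 95 -> window=[73, 50, 72, 72, 95] -> max=95
step 8: append 92 -> window=[50, 72, 72, 95, 92] -> max=95
Window #4 max = 95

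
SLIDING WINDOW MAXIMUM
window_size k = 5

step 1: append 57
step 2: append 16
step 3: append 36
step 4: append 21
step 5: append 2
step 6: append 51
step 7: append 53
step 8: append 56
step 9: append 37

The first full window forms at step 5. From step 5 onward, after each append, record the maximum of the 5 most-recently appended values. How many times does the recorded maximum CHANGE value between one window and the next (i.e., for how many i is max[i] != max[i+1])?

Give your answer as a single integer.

step 1: append 57 -> window=[57] (not full yet)
step 2: append 16 -> window=[57, 16] (not full yet)
step 3: append 36 -> window=[57, 16, 36] (not full yet)
step 4: append 21 -> window=[57, 16, 36, 21] (not full yet)
step 5: append 2 -> window=[57, 16, 36, 21, 2] -> max=57
step 6: append 51 -> window=[16, 36, 21, 2, 51] -> max=51
step 7: append 53 -> window=[36, 21, 2, 51, 53] -> max=53
step 8: append 56 -> window=[21, 2, 51, 53, 56] -> max=56
step 9: append 37 -> window=[2, 51, 53, 56, 37] -> max=56
Recorded maximums: 57 51 53 56 56
Changes between consecutive maximums: 3

Answer: 3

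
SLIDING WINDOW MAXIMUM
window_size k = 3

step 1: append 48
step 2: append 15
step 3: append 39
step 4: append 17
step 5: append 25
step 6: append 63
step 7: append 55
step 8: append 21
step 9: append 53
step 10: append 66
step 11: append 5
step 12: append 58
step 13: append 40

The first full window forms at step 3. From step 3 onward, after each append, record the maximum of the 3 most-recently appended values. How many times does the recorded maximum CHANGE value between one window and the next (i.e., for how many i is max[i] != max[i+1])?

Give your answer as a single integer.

step 1: append 48 -> window=[48] (not full yet)
step 2: append 15 -> window=[48, 15] (not full yet)
step 3: append 39 -> window=[48, 15, 39] -> max=48
step 4: append 17 -> window=[15, 39, 17] -> max=39
step 5: append 25 -> window=[39, 17, 25] -> max=39
step 6: append 63 -> window=[17, 25, 63] -> max=63
step 7: append 55 -> window=[25, 63, 55] -> max=63
step 8: append 21 -> window=[63, 55, 21] -> max=63
step 9: append 53 -> window=[55, 21, 53] -> max=55
step 10: append 66 -> window=[21, 53, 66] -> max=66
step 11: append 5 -> window=[53, 66, 5] -> max=66
step 12: append 58 -> window=[66, 5, 58] -> max=66
step 13: append 40 -> window=[5, 58, 40] -> max=58
Recorded maximums: 48 39 39 63 63 63 55 66 66 66 58
Changes between consecutive maximums: 5

Answer: 5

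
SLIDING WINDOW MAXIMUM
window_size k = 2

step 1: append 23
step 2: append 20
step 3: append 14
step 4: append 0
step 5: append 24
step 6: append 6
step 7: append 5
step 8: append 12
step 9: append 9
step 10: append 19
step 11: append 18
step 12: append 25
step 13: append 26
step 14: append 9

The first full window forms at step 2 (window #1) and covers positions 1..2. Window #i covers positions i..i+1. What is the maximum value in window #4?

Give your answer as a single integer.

step 1: append 23 -> window=[23] (not full yet)
step 2: append 20 -> window=[23, 20] -> max=23
step 3: append 14 -> window=[20, 14] -> max=20
step 4: append 0 -> window=[14, 0] -> max=14
step 5: append 24 -> window=[0, 24] -> max=24
Window #4 max = 24

Answer: 24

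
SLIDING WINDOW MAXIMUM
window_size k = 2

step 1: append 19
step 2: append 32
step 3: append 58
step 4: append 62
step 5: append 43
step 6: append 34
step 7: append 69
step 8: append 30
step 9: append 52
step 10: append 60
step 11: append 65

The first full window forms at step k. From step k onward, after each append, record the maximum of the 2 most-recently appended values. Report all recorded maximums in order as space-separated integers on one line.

Answer: 32 58 62 62 43 69 69 52 60 65

Derivation:
step 1: append 19 -> window=[19] (not full yet)
step 2: append 32 -> window=[19, 32] -> max=32
step 3: append 58 -> window=[32, 58] -> max=58
step 4: append 62 -> window=[58, 62] -> max=62
step 5: append 43 -> window=[62, 43] -> max=62
step 6: append 34 -> window=[43, 34] -> max=43
step 7: append 69 -> window=[34, 69] -> max=69
step 8: append 30 -> window=[69, 30] -> max=69
step 9: append 52 -> window=[30, 52] -> max=52
step 10: append 60 -> window=[52, 60] -> max=60
step 11: append 65 -> window=[60, 65] -> max=65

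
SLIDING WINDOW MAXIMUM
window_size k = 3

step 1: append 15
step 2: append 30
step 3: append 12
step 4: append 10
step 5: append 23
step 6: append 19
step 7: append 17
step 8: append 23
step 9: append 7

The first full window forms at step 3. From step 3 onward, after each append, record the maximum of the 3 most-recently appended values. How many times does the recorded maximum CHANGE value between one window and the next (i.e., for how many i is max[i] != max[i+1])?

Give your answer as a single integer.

Answer: 1

Derivation:
step 1: append 15 -> window=[15] (not full yet)
step 2: append 30 -> window=[15, 30] (not full yet)
step 3: append 12 -> window=[15, 30, 12] -> max=30
step 4: append 10 -> window=[30, 12, 10] -> max=30
step 5: append 23 -> window=[12, 10, 23] -> max=23
step 6: append 19 -> window=[10, 23, 19] -> max=23
step 7: append 17 -> window=[23, 19, 17] -> max=23
step 8: append 23 -> window=[19, 17, 23] -> max=23
step 9: append 7 -> window=[17, 23, 7] -> max=23
Recorded maximums: 30 30 23 23 23 23 23
Changes between consecutive maximums: 1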